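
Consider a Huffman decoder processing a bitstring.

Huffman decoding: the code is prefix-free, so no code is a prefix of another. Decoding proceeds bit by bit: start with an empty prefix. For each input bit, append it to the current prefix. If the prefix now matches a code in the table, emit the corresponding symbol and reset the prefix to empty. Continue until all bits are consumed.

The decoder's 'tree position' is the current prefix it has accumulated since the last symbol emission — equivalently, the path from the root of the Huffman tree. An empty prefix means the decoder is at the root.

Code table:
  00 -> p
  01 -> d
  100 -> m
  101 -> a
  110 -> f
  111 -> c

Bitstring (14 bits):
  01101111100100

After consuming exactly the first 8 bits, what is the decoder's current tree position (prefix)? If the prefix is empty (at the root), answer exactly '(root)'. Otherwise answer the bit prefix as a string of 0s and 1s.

Answer: (root)

Derivation:
Bit 0: prefix='0' (no match yet)
Bit 1: prefix='01' -> emit 'd', reset
Bit 2: prefix='1' (no match yet)
Bit 3: prefix='10' (no match yet)
Bit 4: prefix='101' -> emit 'a', reset
Bit 5: prefix='1' (no match yet)
Bit 6: prefix='11' (no match yet)
Bit 7: prefix='111' -> emit 'c', reset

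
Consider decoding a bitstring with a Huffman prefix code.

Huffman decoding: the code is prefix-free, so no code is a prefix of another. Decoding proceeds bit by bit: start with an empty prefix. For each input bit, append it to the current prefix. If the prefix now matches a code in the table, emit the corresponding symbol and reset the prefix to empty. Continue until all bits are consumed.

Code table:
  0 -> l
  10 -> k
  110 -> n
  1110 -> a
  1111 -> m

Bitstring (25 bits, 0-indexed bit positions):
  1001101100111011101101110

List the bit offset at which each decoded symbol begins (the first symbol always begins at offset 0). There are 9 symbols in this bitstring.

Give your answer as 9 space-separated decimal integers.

Answer: 0 2 3 6 9 10 14 18 21

Derivation:
Bit 0: prefix='1' (no match yet)
Bit 1: prefix='10' -> emit 'k', reset
Bit 2: prefix='0' -> emit 'l', reset
Bit 3: prefix='1' (no match yet)
Bit 4: prefix='11' (no match yet)
Bit 5: prefix='110' -> emit 'n', reset
Bit 6: prefix='1' (no match yet)
Bit 7: prefix='11' (no match yet)
Bit 8: prefix='110' -> emit 'n', reset
Bit 9: prefix='0' -> emit 'l', reset
Bit 10: prefix='1' (no match yet)
Bit 11: prefix='11' (no match yet)
Bit 12: prefix='111' (no match yet)
Bit 13: prefix='1110' -> emit 'a', reset
Bit 14: prefix='1' (no match yet)
Bit 15: prefix='11' (no match yet)
Bit 16: prefix='111' (no match yet)
Bit 17: prefix='1110' -> emit 'a', reset
Bit 18: prefix='1' (no match yet)
Bit 19: prefix='11' (no match yet)
Bit 20: prefix='110' -> emit 'n', reset
Bit 21: prefix='1' (no match yet)
Bit 22: prefix='11' (no match yet)
Bit 23: prefix='111' (no match yet)
Bit 24: prefix='1110' -> emit 'a', reset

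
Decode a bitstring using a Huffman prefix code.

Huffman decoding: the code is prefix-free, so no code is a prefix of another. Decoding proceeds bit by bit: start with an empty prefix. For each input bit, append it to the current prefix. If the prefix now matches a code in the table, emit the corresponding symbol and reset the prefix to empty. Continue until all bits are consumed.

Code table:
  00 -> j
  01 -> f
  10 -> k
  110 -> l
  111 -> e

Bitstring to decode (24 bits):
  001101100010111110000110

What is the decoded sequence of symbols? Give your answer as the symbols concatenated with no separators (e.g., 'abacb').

Bit 0: prefix='0' (no match yet)
Bit 1: prefix='00' -> emit 'j', reset
Bit 2: prefix='1' (no match yet)
Bit 3: prefix='11' (no match yet)
Bit 4: prefix='110' -> emit 'l', reset
Bit 5: prefix='1' (no match yet)
Bit 6: prefix='11' (no match yet)
Bit 7: prefix='110' -> emit 'l', reset
Bit 8: prefix='0' (no match yet)
Bit 9: prefix='00' -> emit 'j', reset
Bit 10: prefix='1' (no match yet)
Bit 11: prefix='10' -> emit 'k', reset
Bit 12: prefix='1' (no match yet)
Bit 13: prefix='11' (no match yet)
Bit 14: prefix='111' -> emit 'e', reset
Bit 15: prefix='1' (no match yet)
Bit 16: prefix='11' (no match yet)
Bit 17: prefix='110' -> emit 'l', reset
Bit 18: prefix='0' (no match yet)
Bit 19: prefix='00' -> emit 'j', reset
Bit 20: prefix='0' (no match yet)
Bit 21: prefix='01' -> emit 'f', reset
Bit 22: prefix='1' (no match yet)
Bit 23: prefix='10' -> emit 'k', reset

Answer: jlljkeljfk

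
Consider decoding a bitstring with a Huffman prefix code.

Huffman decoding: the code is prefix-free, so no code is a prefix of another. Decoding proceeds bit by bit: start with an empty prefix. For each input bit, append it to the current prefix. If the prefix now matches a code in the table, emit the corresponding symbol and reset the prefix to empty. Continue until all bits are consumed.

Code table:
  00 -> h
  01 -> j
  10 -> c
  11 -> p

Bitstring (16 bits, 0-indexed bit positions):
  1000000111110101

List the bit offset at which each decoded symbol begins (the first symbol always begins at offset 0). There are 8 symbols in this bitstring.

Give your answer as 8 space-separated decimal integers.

Answer: 0 2 4 6 8 10 12 14

Derivation:
Bit 0: prefix='1' (no match yet)
Bit 1: prefix='10' -> emit 'c', reset
Bit 2: prefix='0' (no match yet)
Bit 3: prefix='00' -> emit 'h', reset
Bit 4: prefix='0' (no match yet)
Bit 5: prefix='00' -> emit 'h', reset
Bit 6: prefix='0' (no match yet)
Bit 7: prefix='01' -> emit 'j', reset
Bit 8: prefix='1' (no match yet)
Bit 9: prefix='11' -> emit 'p', reset
Bit 10: prefix='1' (no match yet)
Bit 11: prefix='11' -> emit 'p', reset
Bit 12: prefix='0' (no match yet)
Bit 13: prefix='01' -> emit 'j', reset
Bit 14: prefix='0' (no match yet)
Bit 15: prefix='01' -> emit 'j', reset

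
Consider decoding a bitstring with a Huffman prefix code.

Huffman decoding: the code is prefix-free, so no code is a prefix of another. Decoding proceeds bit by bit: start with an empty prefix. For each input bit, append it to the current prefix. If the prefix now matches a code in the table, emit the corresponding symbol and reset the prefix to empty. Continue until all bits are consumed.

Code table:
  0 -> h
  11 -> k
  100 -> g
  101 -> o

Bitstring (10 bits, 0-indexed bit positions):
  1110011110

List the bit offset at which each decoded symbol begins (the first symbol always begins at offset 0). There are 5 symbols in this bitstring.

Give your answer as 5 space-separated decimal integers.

Bit 0: prefix='1' (no match yet)
Bit 1: prefix='11' -> emit 'k', reset
Bit 2: prefix='1' (no match yet)
Bit 3: prefix='10' (no match yet)
Bit 4: prefix='100' -> emit 'g', reset
Bit 5: prefix='1' (no match yet)
Bit 6: prefix='11' -> emit 'k', reset
Bit 7: prefix='1' (no match yet)
Bit 8: prefix='11' -> emit 'k', reset
Bit 9: prefix='0' -> emit 'h', reset

Answer: 0 2 5 7 9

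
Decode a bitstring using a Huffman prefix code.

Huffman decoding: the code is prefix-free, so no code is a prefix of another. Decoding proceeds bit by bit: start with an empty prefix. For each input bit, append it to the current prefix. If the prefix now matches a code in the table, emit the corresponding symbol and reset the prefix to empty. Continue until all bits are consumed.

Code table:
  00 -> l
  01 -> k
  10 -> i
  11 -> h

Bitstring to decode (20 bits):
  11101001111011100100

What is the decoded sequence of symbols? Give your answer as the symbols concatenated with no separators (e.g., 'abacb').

Answer: hiikhihikl

Derivation:
Bit 0: prefix='1' (no match yet)
Bit 1: prefix='11' -> emit 'h', reset
Bit 2: prefix='1' (no match yet)
Bit 3: prefix='10' -> emit 'i', reset
Bit 4: prefix='1' (no match yet)
Bit 5: prefix='10' -> emit 'i', reset
Bit 6: prefix='0' (no match yet)
Bit 7: prefix='01' -> emit 'k', reset
Bit 8: prefix='1' (no match yet)
Bit 9: prefix='11' -> emit 'h', reset
Bit 10: prefix='1' (no match yet)
Bit 11: prefix='10' -> emit 'i', reset
Bit 12: prefix='1' (no match yet)
Bit 13: prefix='11' -> emit 'h', reset
Bit 14: prefix='1' (no match yet)
Bit 15: prefix='10' -> emit 'i', reset
Bit 16: prefix='0' (no match yet)
Bit 17: prefix='01' -> emit 'k', reset
Bit 18: prefix='0' (no match yet)
Bit 19: prefix='00' -> emit 'l', reset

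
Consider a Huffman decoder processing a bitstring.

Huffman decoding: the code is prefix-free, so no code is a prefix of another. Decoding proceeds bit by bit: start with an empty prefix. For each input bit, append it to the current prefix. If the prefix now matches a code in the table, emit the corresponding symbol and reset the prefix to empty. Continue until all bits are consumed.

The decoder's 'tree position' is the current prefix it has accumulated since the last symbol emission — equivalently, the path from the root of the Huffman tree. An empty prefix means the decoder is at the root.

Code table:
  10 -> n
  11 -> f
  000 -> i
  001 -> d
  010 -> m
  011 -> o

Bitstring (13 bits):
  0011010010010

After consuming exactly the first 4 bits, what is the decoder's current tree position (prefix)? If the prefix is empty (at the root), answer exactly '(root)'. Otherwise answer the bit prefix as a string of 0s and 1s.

Answer: 1

Derivation:
Bit 0: prefix='0' (no match yet)
Bit 1: prefix='00' (no match yet)
Bit 2: prefix='001' -> emit 'd', reset
Bit 3: prefix='1' (no match yet)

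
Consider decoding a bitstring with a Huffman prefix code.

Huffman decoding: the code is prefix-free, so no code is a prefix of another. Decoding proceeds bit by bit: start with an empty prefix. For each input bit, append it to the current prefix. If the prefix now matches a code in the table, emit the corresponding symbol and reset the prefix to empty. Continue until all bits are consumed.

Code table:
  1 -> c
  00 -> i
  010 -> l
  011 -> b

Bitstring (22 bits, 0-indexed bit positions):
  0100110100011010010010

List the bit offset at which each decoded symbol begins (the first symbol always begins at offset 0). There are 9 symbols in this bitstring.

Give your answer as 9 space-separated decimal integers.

Bit 0: prefix='0' (no match yet)
Bit 1: prefix='01' (no match yet)
Bit 2: prefix='010' -> emit 'l', reset
Bit 3: prefix='0' (no match yet)
Bit 4: prefix='01' (no match yet)
Bit 5: prefix='011' -> emit 'b', reset
Bit 6: prefix='0' (no match yet)
Bit 7: prefix='01' (no match yet)
Bit 8: prefix='010' -> emit 'l', reset
Bit 9: prefix='0' (no match yet)
Bit 10: prefix='00' -> emit 'i', reset
Bit 11: prefix='1' -> emit 'c', reset
Bit 12: prefix='1' -> emit 'c', reset
Bit 13: prefix='0' (no match yet)
Bit 14: prefix='01' (no match yet)
Bit 15: prefix='010' -> emit 'l', reset
Bit 16: prefix='0' (no match yet)
Bit 17: prefix='01' (no match yet)
Bit 18: prefix='010' -> emit 'l', reset
Bit 19: prefix='0' (no match yet)
Bit 20: prefix='01' (no match yet)
Bit 21: prefix='010' -> emit 'l', reset

Answer: 0 3 6 9 11 12 13 16 19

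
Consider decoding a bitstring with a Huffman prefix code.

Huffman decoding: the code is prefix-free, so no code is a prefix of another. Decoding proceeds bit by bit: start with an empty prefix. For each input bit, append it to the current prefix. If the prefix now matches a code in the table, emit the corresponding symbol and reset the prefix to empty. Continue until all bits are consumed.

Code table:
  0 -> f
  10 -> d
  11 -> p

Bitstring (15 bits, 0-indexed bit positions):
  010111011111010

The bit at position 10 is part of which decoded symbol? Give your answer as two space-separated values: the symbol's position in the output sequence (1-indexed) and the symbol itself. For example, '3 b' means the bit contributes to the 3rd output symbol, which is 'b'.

Bit 0: prefix='0' -> emit 'f', reset
Bit 1: prefix='1' (no match yet)
Bit 2: prefix='10' -> emit 'd', reset
Bit 3: prefix='1' (no match yet)
Bit 4: prefix='11' -> emit 'p', reset
Bit 5: prefix='1' (no match yet)
Bit 6: prefix='10' -> emit 'd', reset
Bit 7: prefix='1' (no match yet)
Bit 8: prefix='11' -> emit 'p', reset
Bit 9: prefix='1' (no match yet)
Bit 10: prefix='11' -> emit 'p', reset
Bit 11: prefix='1' (no match yet)
Bit 12: prefix='10' -> emit 'd', reset
Bit 13: prefix='1' (no match yet)
Bit 14: prefix='10' -> emit 'd', reset

Answer: 6 p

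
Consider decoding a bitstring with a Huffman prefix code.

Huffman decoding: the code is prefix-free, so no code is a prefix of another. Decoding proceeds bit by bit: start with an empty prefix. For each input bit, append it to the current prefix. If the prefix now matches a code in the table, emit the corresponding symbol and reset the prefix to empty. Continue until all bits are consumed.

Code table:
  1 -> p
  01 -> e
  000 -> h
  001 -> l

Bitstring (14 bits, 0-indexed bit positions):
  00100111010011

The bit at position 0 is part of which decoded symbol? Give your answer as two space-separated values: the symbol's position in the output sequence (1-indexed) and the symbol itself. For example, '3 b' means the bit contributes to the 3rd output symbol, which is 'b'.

Bit 0: prefix='0' (no match yet)
Bit 1: prefix='00' (no match yet)
Bit 2: prefix='001' -> emit 'l', reset
Bit 3: prefix='0' (no match yet)
Bit 4: prefix='00' (no match yet)

Answer: 1 l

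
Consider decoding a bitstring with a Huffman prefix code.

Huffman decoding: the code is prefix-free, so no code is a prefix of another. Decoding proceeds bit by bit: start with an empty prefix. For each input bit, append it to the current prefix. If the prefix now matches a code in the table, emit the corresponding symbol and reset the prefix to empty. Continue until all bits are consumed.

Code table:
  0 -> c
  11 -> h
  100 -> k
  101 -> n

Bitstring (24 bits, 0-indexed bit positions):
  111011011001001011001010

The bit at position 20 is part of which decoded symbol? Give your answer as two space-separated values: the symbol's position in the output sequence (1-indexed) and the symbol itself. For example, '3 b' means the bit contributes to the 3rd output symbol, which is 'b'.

Bit 0: prefix='1' (no match yet)
Bit 1: prefix='11' -> emit 'h', reset
Bit 2: prefix='1' (no match yet)
Bit 3: prefix='10' (no match yet)
Bit 4: prefix='101' -> emit 'n', reset
Bit 5: prefix='1' (no match yet)
Bit 6: prefix='10' (no match yet)
Bit 7: prefix='101' -> emit 'n', reset
Bit 8: prefix='1' (no match yet)
Bit 9: prefix='10' (no match yet)
Bit 10: prefix='100' -> emit 'k', reset
Bit 11: prefix='1' (no match yet)
Bit 12: prefix='10' (no match yet)
Bit 13: prefix='100' -> emit 'k', reset
Bit 14: prefix='1' (no match yet)
Bit 15: prefix='10' (no match yet)
Bit 16: prefix='101' -> emit 'n', reset
Bit 17: prefix='1' (no match yet)
Bit 18: prefix='10' (no match yet)
Bit 19: prefix='100' -> emit 'k', reset
Bit 20: prefix='1' (no match yet)
Bit 21: prefix='10' (no match yet)
Bit 22: prefix='101' -> emit 'n', reset
Bit 23: prefix='0' -> emit 'c', reset

Answer: 8 n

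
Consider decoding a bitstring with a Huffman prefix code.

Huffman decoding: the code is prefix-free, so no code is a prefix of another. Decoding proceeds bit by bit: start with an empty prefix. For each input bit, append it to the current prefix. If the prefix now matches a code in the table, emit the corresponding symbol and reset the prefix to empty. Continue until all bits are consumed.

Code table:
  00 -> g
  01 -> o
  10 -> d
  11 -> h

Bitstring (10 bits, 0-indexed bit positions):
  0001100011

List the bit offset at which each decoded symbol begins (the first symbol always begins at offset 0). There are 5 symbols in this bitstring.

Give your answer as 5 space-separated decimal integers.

Bit 0: prefix='0' (no match yet)
Bit 1: prefix='00' -> emit 'g', reset
Bit 2: prefix='0' (no match yet)
Bit 3: prefix='01' -> emit 'o', reset
Bit 4: prefix='1' (no match yet)
Bit 5: prefix='10' -> emit 'd', reset
Bit 6: prefix='0' (no match yet)
Bit 7: prefix='00' -> emit 'g', reset
Bit 8: prefix='1' (no match yet)
Bit 9: prefix='11' -> emit 'h', reset

Answer: 0 2 4 6 8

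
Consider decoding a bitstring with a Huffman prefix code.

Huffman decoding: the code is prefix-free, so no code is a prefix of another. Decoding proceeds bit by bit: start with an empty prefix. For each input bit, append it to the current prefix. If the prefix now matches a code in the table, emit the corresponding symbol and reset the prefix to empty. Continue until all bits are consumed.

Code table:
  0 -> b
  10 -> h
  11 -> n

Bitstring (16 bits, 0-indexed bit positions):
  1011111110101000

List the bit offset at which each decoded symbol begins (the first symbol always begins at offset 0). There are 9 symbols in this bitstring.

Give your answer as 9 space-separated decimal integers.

Answer: 0 2 4 6 8 10 12 14 15

Derivation:
Bit 0: prefix='1' (no match yet)
Bit 1: prefix='10' -> emit 'h', reset
Bit 2: prefix='1' (no match yet)
Bit 3: prefix='11' -> emit 'n', reset
Bit 4: prefix='1' (no match yet)
Bit 5: prefix='11' -> emit 'n', reset
Bit 6: prefix='1' (no match yet)
Bit 7: prefix='11' -> emit 'n', reset
Bit 8: prefix='1' (no match yet)
Bit 9: prefix='10' -> emit 'h', reset
Bit 10: prefix='1' (no match yet)
Bit 11: prefix='10' -> emit 'h', reset
Bit 12: prefix='1' (no match yet)
Bit 13: prefix='10' -> emit 'h', reset
Bit 14: prefix='0' -> emit 'b', reset
Bit 15: prefix='0' -> emit 'b', reset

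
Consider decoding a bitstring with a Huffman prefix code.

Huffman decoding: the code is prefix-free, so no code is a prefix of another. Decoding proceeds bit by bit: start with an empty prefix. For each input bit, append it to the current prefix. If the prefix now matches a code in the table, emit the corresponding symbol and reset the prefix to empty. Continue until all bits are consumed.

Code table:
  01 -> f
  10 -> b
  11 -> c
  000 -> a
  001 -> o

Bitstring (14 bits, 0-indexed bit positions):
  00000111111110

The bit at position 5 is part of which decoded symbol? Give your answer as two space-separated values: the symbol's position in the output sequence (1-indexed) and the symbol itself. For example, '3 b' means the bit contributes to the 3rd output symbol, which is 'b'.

Bit 0: prefix='0' (no match yet)
Bit 1: prefix='00' (no match yet)
Bit 2: prefix='000' -> emit 'a', reset
Bit 3: prefix='0' (no match yet)
Bit 4: prefix='00' (no match yet)
Bit 5: prefix='001' -> emit 'o', reset
Bit 6: prefix='1' (no match yet)
Bit 7: prefix='11' -> emit 'c', reset
Bit 8: prefix='1' (no match yet)
Bit 9: prefix='11' -> emit 'c', reset

Answer: 2 o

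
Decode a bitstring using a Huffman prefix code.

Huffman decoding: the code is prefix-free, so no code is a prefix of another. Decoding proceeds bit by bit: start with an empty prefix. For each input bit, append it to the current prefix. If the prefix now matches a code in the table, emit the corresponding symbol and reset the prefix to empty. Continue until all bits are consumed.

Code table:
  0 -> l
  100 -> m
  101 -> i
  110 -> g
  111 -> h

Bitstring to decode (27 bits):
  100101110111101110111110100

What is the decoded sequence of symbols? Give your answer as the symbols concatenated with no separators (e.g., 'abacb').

Answer: mighighgm

Derivation:
Bit 0: prefix='1' (no match yet)
Bit 1: prefix='10' (no match yet)
Bit 2: prefix='100' -> emit 'm', reset
Bit 3: prefix='1' (no match yet)
Bit 4: prefix='10' (no match yet)
Bit 5: prefix='101' -> emit 'i', reset
Bit 6: prefix='1' (no match yet)
Bit 7: prefix='11' (no match yet)
Bit 8: prefix='110' -> emit 'g', reset
Bit 9: prefix='1' (no match yet)
Bit 10: prefix='11' (no match yet)
Bit 11: prefix='111' -> emit 'h', reset
Bit 12: prefix='1' (no match yet)
Bit 13: prefix='10' (no match yet)
Bit 14: prefix='101' -> emit 'i', reset
Bit 15: prefix='1' (no match yet)
Bit 16: prefix='11' (no match yet)
Bit 17: prefix='110' -> emit 'g', reset
Bit 18: prefix='1' (no match yet)
Bit 19: prefix='11' (no match yet)
Bit 20: prefix='111' -> emit 'h', reset
Bit 21: prefix='1' (no match yet)
Bit 22: prefix='11' (no match yet)
Bit 23: prefix='110' -> emit 'g', reset
Bit 24: prefix='1' (no match yet)
Bit 25: prefix='10' (no match yet)
Bit 26: prefix='100' -> emit 'm', reset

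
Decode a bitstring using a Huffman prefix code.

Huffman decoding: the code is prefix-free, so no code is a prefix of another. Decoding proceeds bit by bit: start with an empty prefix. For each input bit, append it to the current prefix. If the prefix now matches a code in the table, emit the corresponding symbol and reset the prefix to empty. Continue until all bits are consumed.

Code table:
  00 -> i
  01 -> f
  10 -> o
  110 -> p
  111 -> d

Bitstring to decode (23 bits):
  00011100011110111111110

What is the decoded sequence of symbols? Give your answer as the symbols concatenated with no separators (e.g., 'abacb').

Answer: ifpidoddp

Derivation:
Bit 0: prefix='0' (no match yet)
Bit 1: prefix='00' -> emit 'i', reset
Bit 2: prefix='0' (no match yet)
Bit 3: prefix='01' -> emit 'f', reset
Bit 4: prefix='1' (no match yet)
Bit 5: prefix='11' (no match yet)
Bit 6: prefix='110' -> emit 'p', reset
Bit 7: prefix='0' (no match yet)
Bit 8: prefix='00' -> emit 'i', reset
Bit 9: prefix='1' (no match yet)
Bit 10: prefix='11' (no match yet)
Bit 11: prefix='111' -> emit 'd', reset
Bit 12: prefix='1' (no match yet)
Bit 13: prefix='10' -> emit 'o', reset
Bit 14: prefix='1' (no match yet)
Bit 15: prefix='11' (no match yet)
Bit 16: prefix='111' -> emit 'd', reset
Bit 17: prefix='1' (no match yet)
Bit 18: prefix='11' (no match yet)
Bit 19: prefix='111' -> emit 'd', reset
Bit 20: prefix='1' (no match yet)
Bit 21: prefix='11' (no match yet)
Bit 22: prefix='110' -> emit 'p', reset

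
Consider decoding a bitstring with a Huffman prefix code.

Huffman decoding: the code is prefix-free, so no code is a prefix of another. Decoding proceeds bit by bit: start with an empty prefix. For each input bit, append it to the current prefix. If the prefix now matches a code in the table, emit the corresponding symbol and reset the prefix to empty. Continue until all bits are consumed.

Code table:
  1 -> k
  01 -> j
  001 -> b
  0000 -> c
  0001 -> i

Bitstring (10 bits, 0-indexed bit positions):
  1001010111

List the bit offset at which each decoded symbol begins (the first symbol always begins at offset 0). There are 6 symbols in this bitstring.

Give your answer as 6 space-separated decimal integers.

Answer: 0 1 4 6 8 9

Derivation:
Bit 0: prefix='1' -> emit 'k', reset
Bit 1: prefix='0' (no match yet)
Bit 2: prefix='00' (no match yet)
Bit 3: prefix='001' -> emit 'b', reset
Bit 4: prefix='0' (no match yet)
Bit 5: prefix='01' -> emit 'j', reset
Bit 6: prefix='0' (no match yet)
Bit 7: prefix='01' -> emit 'j', reset
Bit 8: prefix='1' -> emit 'k', reset
Bit 9: prefix='1' -> emit 'k', reset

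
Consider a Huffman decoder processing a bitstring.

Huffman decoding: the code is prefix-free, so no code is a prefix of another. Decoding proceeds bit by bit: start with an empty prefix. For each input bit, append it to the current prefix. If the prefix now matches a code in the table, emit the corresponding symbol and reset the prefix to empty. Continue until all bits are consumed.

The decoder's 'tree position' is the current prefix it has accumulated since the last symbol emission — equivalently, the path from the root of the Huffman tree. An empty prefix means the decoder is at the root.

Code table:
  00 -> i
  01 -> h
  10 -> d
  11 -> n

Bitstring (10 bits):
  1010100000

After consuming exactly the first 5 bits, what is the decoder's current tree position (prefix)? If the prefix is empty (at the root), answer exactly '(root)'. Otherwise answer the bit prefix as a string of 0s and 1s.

Bit 0: prefix='1' (no match yet)
Bit 1: prefix='10' -> emit 'd', reset
Bit 2: prefix='1' (no match yet)
Bit 3: prefix='10' -> emit 'd', reset
Bit 4: prefix='1' (no match yet)

Answer: 1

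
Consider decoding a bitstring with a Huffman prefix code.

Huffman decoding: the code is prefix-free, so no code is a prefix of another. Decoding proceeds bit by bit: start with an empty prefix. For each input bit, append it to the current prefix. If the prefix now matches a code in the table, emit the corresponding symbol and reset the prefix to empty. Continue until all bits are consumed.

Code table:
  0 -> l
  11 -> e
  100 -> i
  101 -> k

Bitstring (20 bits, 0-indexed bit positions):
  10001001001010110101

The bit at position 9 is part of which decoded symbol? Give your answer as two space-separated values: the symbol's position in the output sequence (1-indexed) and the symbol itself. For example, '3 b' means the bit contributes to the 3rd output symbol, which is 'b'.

Bit 0: prefix='1' (no match yet)
Bit 1: prefix='10' (no match yet)
Bit 2: prefix='100' -> emit 'i', reset
Bit 3: prefix='0' -> emit 'l', reset
Bit 4: prefix='1' (no match yet)
Bit 5: prefix='10' (no match yet)
Bit 6: prefix='100' -> emit 'i', reset
Bit 7: prefix='1' (no match yet)
Bit 8: prefix='10' (no match yet)
Bit 9: prefix='100' -> emit 'i', reset
Bit 10: prefix='1' (no match yet)
Bit 11: prefix='10' (no match yet)
Bit 12: prefix='101' -> emit 'k', reset
Bit 13: prefix='0' -> emit 'l', reset

Answer: 4 i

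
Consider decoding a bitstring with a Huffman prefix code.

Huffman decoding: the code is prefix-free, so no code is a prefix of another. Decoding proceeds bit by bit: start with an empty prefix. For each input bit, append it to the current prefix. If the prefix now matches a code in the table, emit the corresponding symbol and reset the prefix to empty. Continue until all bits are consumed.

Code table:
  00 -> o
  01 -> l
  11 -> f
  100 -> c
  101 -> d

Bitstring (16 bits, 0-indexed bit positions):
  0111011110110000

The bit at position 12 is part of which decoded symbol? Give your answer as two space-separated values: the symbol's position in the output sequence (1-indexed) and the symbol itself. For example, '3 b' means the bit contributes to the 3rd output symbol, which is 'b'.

Answer: 6 c

Derivation:
Bit 0: prefix='0' (no match yet)
Bit 1: prefix='01' -> emit 'l', reset
Bit 2: prefix='1' (no match yet)
Bit 3: prefix='11' -> emit 'f', reset
Bit 4: prefix='0' (no match yet)
Bit 5: prefix='01' -> emit 'l', reset
Bit 6: prefix='1' (no match yet)
Bit 7: prefix='11' -> emit 'f', reset
Bit 8: prefix='1' (no match yet)
Bit 9: prefix='10' (no match yet)
Bit 10: prefix='101' -> emit 'd', reset
Bit 11: prefix='1' (no match yet)
Bit 12: prefix='10' (no match yet)
Bit 13: prefix='100' -> emit 'c', reset
Bit 14: prefix='0' (no match yet)
Bit 15: prefix='00' -> emit 'o', reset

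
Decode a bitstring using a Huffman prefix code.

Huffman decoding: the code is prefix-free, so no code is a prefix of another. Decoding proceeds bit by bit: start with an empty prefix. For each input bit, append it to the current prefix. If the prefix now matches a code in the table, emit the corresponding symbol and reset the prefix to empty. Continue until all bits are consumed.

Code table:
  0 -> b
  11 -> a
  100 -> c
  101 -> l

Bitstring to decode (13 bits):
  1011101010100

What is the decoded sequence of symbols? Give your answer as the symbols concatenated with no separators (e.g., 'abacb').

Bit 0: prefix='1' (no match yet)
Bit 1: prefix='10' (no match yet)
Bit 2: prefix='101' -> emit 'l', reset
Bit 3: prefix='1' (no match yet)
Bit 4: prefix='11' -> emit 'a', reset
Bit 5: prefix='0' -> emit 'b', reset
Bit 6: prefix='1' (no match yet)
Bit 7: prefix='10' (no match yet)
Bit 8: prefix='101' -> emit 'l', reset
Bit 9: prefix='0' -> emit 'b', reset
Bit 10: prefix='1' (no match yet)
Bit 11: prefix='10' (no match yet)
Bit 12: prefix='100' -> emit 'c', reset

Answer: lablbc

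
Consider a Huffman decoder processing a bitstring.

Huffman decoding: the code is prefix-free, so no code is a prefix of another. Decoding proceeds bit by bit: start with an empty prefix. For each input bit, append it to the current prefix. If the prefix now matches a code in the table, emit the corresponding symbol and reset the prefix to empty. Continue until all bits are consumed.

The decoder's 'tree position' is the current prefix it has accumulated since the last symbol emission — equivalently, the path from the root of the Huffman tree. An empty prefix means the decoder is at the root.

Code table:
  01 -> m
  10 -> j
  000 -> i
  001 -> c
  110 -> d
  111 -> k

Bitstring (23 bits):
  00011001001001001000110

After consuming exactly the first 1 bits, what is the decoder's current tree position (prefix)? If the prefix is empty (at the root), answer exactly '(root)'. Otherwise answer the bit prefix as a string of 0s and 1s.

Answer: 0

Derivation:
Bit 0: prefix='0' (no match yet)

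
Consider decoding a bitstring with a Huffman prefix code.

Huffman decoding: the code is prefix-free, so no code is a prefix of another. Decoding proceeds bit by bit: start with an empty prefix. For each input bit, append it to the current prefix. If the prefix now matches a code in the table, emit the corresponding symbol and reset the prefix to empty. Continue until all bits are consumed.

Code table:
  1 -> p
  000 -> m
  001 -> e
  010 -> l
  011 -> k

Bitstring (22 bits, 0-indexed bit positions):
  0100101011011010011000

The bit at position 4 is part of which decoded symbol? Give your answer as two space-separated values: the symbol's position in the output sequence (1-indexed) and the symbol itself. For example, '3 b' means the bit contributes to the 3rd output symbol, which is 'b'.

Bit 0: prefix='0' (no match yet)
Bit 1: prefix='01' (no match yet)
Bit 2: prefix='010' -> emit 'l', reset
Bit 3: prefix='0' (no match yet)
Bit 4: prefix='01' (no match yet)
Bit 5: prefix='010' -> emit 'l', reset
Bit 6: prefix='1' -> emit 'p', reset
Bit 7: prefix='0' (no match yet)
Bit 8: prefix='01' (no match yet)

Answer: 2 l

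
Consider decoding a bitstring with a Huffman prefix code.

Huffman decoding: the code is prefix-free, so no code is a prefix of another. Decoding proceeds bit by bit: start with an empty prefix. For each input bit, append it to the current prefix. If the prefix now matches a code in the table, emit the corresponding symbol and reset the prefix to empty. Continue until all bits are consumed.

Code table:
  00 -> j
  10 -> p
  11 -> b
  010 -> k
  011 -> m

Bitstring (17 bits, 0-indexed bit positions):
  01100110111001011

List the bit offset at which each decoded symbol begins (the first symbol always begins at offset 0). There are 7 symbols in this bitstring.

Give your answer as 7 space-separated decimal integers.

Bit 0: prefix='0' (no match yet)
Bit 1: prefix='01' (no match yet)
Bit 2: prefix='011' -> emit 'm', reset
Bit 3: prefix='0' (no match yet)
Bit 4: prefix='00' -> emit 'j', reset
Bit 5: prefix='1' (no match yet)
Bit 6: prefix='11' -> emit 'b', reset
Bit 7: prefix='0' (no match yet)
Bit 8: prefix='01' (no match yet)
Bit 9: prefix='011' -> emit 'm', reset
Bit 10: prefix='1' (no match yet)
Bit 11: prefix='10' -> emit 'p', reset
Bit 12: prefix='0' (no match yet)
Bit 13: prefix='01' (no match yet)
Bit 14: prefix='010' -> emit 'k', reset
Bit 15: prefix='1' (no match yet)
Bit 16: prefix='11' -> emit 'b', reset

Answer: 0 3 5 7 10 12 15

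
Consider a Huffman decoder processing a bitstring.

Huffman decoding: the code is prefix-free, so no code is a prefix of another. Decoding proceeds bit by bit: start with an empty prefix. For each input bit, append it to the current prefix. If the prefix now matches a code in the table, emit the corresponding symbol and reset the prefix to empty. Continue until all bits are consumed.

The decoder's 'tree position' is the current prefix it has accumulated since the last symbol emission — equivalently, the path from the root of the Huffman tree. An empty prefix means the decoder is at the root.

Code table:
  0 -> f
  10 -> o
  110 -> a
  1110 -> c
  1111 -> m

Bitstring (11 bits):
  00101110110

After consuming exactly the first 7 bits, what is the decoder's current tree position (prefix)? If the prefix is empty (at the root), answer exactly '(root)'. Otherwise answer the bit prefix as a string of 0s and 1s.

Bit 0: prefix='0' -> emit 'f', reset
Bit 1: prefix='0' -> emit 'f', reset
Bit 2: prefix='1' (no match yet)
Bit 3: prefix='10' -> emit 'o', reset
Bit 4: prefix='1' (no match yet)
Bit 5: prefix='11' (no match yet)
Bit 6: prefix='111' (no match yet)

Answer: 111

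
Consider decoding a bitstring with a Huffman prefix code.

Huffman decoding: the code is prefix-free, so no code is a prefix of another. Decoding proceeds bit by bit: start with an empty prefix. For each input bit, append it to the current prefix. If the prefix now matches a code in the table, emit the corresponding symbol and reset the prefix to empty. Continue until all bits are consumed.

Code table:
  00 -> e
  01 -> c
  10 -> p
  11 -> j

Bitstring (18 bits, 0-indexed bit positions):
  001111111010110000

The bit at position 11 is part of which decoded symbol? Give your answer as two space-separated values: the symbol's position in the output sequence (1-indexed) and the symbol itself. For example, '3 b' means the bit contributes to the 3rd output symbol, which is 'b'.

Bit 0: prefix='0' (no match yet)
Bit 1: prefix='00' -> emit 'e', reset
Bit 2: prefix='1' (no match yet)
Bit 3: prefix='11' -> emit 'j', reset
Bit 4: prefix='1' (no match yet)
Bit 5: prefix='11' -> emit 'j', reset
Bit 6: prefix='1' (no match yet)
Bit 7: prefix='11' -> emit 'j', reset
Bit 8: prefix='1' (no match yet)
Bit 9: prefix='10' -> emit 'p', reset
Bit 10: prefix='1' (no match yet)
Bit 11: prefix='10' -> emit 'p', reset
Bit 12: prefix='1' (no match yet)
Bit 13: prefix='11' -> emit 'j', reset
Bit 14: prefix='0' (no match yet)
Bit 15: prefix='00' -> emit 'e', reset

Answer: 6 p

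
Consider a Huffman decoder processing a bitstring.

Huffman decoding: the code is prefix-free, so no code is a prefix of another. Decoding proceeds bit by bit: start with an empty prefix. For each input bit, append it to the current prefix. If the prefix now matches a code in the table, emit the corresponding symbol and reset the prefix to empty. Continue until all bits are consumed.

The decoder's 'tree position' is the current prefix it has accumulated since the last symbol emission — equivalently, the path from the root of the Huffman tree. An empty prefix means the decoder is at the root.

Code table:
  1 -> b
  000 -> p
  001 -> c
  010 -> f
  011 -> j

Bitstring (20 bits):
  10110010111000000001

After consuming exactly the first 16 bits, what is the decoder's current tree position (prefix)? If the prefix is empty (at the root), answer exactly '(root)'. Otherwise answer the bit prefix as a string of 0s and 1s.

Answer: 00

Derivation:
Bit 0: prefix='1' -> emit 'b', reset
Bit 1: prefix='0' (no match yet)
Bit 2: prefix='01' (no match yet)
Bit 3: prefix='011' -> emit 'j', reset
Bit 4: prefix='0' (no match yet)
Bit 5: prefix='00' (no match yet)
Bit 6: prefix='001' -> emit 'c', reset
Bit 7: prefix='0' (no match yet)
Bit 8: prefix='01' (no match yet)
Bit 9: prefix='011' -> emit 'j', reset
Bit 10: prefix='1' -> emit 'b', reset
Bit 11: prefix='0' (no match yet)
Bit 12: prefix='00' (no match yet)
Bit 13: prefix='000' -> emit 'p', reset
Bit 14: prefix='0' (no match yet)
Bit 15: prefix='00' (no match yet)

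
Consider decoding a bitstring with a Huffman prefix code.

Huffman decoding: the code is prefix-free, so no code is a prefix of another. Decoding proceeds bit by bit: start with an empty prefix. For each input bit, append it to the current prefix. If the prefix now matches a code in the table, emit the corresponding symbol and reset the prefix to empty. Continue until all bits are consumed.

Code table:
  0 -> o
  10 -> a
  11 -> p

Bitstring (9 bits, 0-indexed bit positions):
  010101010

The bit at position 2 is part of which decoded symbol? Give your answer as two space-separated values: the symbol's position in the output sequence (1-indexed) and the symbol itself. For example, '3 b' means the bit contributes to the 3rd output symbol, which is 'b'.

Bit 0: prefix='0' -> emit 'o', reset
Bit 1: prefix='1' (no match yet)
Bit 2: prefix='10' -> emit 'a', reset
Bit 3: prefix='1' (no match yet)
Bit 4: prefix='10' -> emit 'a', reset
Bit 5: prefix='1' (no match yet)
Bit 6: prefix='10' -> emit 'a', reset

Answer: 2 a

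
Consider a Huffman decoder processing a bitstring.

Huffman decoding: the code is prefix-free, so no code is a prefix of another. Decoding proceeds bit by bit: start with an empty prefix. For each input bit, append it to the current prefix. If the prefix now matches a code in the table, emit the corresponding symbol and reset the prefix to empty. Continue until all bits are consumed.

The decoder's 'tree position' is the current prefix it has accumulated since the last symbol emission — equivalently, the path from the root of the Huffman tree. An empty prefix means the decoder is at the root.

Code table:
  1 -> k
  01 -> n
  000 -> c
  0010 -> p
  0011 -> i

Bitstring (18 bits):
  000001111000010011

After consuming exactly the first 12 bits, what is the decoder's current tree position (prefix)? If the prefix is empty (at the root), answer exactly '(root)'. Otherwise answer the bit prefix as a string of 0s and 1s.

Answer: (root)

Derivation:
Bit 0: prefix='0' (no match yet)
Bit 1: prefix='00' (no match yet)
Bit 2: prefix='000' -> emit 'c', reset
Bit 3: prefix='0' (no match yet)
Bit 4: prefix='00' (no match yet)
Bit 5: prefix='001' (no match yet)
Bit 6: prefix='0011' -> emit 'i', reset
Bit 7: prefix='1' -> emit 'k', reset
Bit 8: prefix='1' -> emit 'k', reset
Bit 9: prefix='0' (no match yet)
Bit 10: prefix='00' (no match yet)
Bit 11: prefix='000' -> emit 'c', reset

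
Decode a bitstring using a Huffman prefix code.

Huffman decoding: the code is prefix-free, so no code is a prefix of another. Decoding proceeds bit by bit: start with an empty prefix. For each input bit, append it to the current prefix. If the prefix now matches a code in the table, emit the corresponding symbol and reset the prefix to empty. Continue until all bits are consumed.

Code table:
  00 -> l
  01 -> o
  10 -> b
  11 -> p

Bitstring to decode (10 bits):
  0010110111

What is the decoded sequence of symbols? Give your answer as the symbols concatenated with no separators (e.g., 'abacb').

Bit 0: prefix='0' (no match yet)
Bit 1: prefix='00' -> emit 'l', reset
Bit 2: prefix='1' (no match yet)
Bit 3: prefix='10' -> emit 'b', reset
Bit 4: prefix='1' (no match yet)
Bit 5: prefix='11' -> emit 'p', reset
Bit 6: prefix='0' (no match yet)
Bit 7: prefix='01' -> emit 'o', reset
Bit 8: prefix='1' (no match yet)
Bit 9: prefix='11' -> emit 'p', reset

Answer: lbpop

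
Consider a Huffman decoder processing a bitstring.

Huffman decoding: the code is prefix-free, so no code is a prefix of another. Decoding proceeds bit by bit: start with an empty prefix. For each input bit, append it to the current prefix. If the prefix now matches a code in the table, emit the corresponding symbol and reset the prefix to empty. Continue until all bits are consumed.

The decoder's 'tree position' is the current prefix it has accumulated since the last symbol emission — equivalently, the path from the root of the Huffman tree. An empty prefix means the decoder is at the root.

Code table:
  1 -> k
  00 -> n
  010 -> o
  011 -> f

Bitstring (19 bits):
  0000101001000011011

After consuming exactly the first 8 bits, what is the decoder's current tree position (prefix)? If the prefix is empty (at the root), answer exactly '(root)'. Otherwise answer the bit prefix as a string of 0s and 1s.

Bit 0: prefix='0' (no match yet)
Bit 1: prefix='00' -> emit 'n', reset
Bit 2: prefix='0' (no match yet)
Bit 3: prefix='00' -> emit 'n', reset
Bit 4: prefix='1' -> emit 'k', reset
Bit 5: prefix='0' (no match yet)
Bit 6: prefix='01' (no match yet)
Bit 7: prefix='010' -> emit 'o', reset

Answer: (root)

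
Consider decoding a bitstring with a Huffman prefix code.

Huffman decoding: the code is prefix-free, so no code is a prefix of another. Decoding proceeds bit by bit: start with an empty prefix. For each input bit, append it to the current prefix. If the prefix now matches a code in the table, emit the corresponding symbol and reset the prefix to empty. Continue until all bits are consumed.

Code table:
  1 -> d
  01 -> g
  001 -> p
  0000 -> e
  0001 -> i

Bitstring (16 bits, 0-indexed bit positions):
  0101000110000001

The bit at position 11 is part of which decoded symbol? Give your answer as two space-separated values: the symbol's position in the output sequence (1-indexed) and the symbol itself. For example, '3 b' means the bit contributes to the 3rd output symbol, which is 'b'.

Answer: 5 e

Derivation:
Bit 0: prefix='0' (no match yet)
Bit 1: prefix='01' -> emit 'g', reset
Bit 2: prefix='0' (no match yet)
Bit 3: prefix='01' -> emit 'g', reset
Bit 4: prefix='0' (no match yet)
Bit 5: prefix='00' (no match yet)
Bit 6: prefix='000' (no match yet)
Bit 7: prefix='0001' -> emit 'i', reset
Bit 8: prefix='1' -> emit 'd', reset
Bit 9: prefix='0' (no match yet)
Bit 10: prefix='00' (no match yet)
Bit 11: prefix='000' (no match yet)
Bit 12: prefix='0000' -> emit 'e', reset
Bit 13: prefix='0' (no match yet)
Bit 14: prefix='00' (no match yet)
Bit 15: prefix='001' -> emit 'p', reset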